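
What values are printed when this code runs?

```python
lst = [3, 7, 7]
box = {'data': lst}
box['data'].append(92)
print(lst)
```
[3, 7, 7, 92]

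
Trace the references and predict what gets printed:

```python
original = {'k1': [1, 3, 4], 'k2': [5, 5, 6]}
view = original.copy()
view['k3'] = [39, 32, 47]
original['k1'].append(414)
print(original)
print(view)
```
{'k1': [1, 3, 4, 414], 'k2': [5, 5, 6]}
{'k1': [1, 3, 4, 414], 'k2': [5, 5, 6], 'k3': [39, 32, 47]}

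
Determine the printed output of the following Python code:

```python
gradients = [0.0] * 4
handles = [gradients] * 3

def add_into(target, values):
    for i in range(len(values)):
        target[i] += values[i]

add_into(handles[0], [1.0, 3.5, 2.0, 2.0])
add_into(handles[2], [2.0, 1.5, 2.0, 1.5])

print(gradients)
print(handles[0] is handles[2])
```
[3.0, 5.0, 4.0, 3.5]
True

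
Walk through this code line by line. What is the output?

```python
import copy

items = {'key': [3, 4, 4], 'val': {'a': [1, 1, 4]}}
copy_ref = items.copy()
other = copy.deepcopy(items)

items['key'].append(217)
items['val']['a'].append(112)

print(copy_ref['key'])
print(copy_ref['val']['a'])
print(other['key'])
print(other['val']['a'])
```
[3, 4, 4, 217]
[1, 1, 4, 112]
[3, 4, 4]
[1, 1, 4]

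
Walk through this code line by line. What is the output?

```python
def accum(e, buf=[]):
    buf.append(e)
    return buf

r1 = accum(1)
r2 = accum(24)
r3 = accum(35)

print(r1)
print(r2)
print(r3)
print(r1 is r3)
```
[1, 24, 35]
[1, 24, 35]
[1, 24, 35]
True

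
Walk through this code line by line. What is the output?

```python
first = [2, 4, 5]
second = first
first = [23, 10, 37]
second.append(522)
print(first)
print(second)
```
[23, 10, 37]
[2, 4, 5, 522]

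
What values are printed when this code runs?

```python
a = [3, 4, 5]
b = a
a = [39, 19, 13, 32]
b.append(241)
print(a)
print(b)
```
[39, 19, 13, 32]
[3, 4, 5, 241]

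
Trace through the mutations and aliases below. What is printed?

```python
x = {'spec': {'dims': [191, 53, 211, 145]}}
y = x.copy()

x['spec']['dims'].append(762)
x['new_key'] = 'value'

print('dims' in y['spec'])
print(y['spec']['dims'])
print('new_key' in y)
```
True
[191, 53, 211, 145, 762]
False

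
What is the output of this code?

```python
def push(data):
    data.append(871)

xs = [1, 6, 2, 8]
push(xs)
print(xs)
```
[1, 6, 2, 8, 871]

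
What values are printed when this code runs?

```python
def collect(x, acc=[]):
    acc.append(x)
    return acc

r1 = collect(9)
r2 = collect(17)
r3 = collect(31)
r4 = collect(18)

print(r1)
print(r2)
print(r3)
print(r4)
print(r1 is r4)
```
[9, 17, 31, 18]
[9, 17, 31, 18]
[9, 17, 31, 18]
[9, 17, 31, 18]
True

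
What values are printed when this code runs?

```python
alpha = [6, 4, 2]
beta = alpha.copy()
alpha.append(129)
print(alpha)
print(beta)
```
[6, 4, 2, 129]
[6, 4, 2]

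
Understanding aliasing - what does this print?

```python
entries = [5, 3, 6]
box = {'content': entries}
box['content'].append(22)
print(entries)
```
[5, 3, 6, 22]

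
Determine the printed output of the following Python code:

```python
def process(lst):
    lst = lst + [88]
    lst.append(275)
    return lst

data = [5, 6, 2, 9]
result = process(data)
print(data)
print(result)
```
[5, 6, 2, 9]
[5, 6, 2, 9, 88, 275]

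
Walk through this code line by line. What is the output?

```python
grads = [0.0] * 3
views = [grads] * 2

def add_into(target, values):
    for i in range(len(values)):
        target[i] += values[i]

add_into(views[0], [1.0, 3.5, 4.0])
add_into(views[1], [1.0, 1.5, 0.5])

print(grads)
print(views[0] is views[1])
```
[2.0, 5.0, 4.5]
True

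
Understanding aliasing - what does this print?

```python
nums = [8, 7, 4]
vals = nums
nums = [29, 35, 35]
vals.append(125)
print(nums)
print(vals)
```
[29, 35, 35]
[8, 7, 4, 125]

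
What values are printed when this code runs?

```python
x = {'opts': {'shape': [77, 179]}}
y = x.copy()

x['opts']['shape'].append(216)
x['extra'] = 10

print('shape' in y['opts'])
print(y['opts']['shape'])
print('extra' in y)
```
True
[77, 179, 216]
False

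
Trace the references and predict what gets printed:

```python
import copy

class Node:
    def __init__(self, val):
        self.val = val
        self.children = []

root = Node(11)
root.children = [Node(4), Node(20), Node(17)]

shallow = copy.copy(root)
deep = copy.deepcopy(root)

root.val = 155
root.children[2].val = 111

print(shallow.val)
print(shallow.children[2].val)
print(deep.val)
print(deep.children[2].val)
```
11
111
11
17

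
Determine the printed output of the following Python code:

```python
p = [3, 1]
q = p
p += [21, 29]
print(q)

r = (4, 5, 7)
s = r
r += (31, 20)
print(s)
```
[3, 1, 21, 29]
(4, 5, 7)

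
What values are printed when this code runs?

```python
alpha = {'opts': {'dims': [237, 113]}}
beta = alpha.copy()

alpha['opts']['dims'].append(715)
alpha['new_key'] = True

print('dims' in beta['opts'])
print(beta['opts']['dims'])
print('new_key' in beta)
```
True
[237, 113, 715]
False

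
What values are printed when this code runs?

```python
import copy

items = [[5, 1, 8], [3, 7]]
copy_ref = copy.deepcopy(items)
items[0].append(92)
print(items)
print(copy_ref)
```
[[5, 1, 8, 92], [3, 7]]
[[5, 1, 8], [3, 7]]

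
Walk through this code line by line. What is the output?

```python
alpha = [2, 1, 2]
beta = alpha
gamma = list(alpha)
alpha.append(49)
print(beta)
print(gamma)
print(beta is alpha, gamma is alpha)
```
[2, 1, 2, 49]
[2, 1, 2]
True False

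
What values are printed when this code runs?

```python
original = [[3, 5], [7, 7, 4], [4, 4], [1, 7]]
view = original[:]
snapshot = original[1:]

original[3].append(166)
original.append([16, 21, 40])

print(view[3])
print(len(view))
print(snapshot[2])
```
[1, 7, 166]
4
[1, 7, 166]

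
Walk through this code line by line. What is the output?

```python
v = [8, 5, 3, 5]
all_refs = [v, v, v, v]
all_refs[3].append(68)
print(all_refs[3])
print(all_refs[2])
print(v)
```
[8, 5, 3, 5, 68]
[8, 5, 3, 5, 68]
[8, 5, 3, 5, 68]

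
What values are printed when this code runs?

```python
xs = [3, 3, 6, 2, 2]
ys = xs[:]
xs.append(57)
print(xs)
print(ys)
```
[3, 3, 6, 2, 2, 57]
[3, 3, 6, 2, 2]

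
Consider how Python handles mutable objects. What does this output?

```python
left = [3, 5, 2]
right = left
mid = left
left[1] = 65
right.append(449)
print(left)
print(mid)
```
[3, 65, 2, 449]
[3, 65, 2, 449]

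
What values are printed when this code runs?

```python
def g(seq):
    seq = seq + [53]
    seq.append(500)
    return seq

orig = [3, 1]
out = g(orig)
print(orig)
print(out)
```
[3, 1]
[3, 1, 53, 500]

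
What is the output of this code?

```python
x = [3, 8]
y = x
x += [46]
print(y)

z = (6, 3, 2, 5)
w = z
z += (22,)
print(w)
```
[3, 8, 46]
(6, 3, 2, 5)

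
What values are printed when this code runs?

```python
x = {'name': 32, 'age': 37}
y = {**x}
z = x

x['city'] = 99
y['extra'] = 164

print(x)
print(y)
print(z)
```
{'name': 32, 'age': 37, 'city': 99}
{'name': 32, 'age': 37, 'extra': 164}
{'name': 32, 'age': 37, 'city': 99}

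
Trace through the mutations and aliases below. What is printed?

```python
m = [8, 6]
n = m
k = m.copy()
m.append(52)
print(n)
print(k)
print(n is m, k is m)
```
[8, 6, 52]
[8, 6]
True False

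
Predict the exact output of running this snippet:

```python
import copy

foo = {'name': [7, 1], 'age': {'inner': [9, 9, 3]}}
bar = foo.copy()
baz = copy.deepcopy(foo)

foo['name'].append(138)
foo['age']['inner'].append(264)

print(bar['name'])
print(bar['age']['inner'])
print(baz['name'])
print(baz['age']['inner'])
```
[7, 1, 138]
[9, 9, 3, 264]
[7, 1]
[9, 9, 3]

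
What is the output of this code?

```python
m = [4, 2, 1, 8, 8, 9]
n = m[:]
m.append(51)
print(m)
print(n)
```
[4, 2, 1, 8, 8, 9, 51]
[4, 2, 1, 8, 8, 9]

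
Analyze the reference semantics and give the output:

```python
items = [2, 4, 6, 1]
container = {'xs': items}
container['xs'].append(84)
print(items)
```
[2, 4, 6, 1, 84]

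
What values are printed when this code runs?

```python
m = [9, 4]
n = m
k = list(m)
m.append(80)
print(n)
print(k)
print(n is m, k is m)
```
[9, 4, 80]
[9, 4]
True False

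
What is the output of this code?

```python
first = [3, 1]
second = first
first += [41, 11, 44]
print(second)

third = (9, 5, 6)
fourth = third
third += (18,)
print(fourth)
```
[3, 1, 41, 11, 44]
(9, 5, 6)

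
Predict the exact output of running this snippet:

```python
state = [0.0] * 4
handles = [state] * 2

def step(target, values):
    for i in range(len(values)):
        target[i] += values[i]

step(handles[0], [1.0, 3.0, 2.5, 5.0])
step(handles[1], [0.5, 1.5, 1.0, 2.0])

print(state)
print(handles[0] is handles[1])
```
[1.5, 4.5, 3.5, 7.0]
True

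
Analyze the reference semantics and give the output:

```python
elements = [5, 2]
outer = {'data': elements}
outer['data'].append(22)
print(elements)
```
[5, 2, 22]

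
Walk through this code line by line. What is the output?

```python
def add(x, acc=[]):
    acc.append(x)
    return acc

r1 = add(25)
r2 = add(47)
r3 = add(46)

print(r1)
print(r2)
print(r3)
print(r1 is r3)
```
[25, 47, 46]
[25, 47, 46]
[25, 47, 46]
True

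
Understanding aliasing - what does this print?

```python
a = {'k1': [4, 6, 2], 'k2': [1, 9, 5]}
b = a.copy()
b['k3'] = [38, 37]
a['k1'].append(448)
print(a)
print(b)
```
{'k1': [4, 6, 2, 448], 'k2': [1, 9, 5]}
{'k1': [4, 6, 2, 448], 'k2': [1, 9, 5], 'k3': [38, 37]}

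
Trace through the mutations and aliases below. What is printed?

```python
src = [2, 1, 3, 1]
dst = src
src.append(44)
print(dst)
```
[2, 1, 3, 1, 44]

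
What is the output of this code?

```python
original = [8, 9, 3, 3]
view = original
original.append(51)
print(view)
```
[8, 9, 3, 3, 51]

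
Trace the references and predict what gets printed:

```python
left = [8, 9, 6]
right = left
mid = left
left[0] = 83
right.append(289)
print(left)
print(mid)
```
[83, 9, 6, 289]
[83, 9, 6, 289]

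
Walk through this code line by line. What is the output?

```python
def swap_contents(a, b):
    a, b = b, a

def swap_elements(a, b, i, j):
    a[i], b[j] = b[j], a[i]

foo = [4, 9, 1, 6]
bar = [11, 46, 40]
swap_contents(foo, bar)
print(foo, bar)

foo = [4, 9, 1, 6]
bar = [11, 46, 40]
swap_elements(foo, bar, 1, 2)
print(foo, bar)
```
[4, 9, 1, 6] [11, 46, 40]
[4, 40, 1, 6] [11, 46, 9]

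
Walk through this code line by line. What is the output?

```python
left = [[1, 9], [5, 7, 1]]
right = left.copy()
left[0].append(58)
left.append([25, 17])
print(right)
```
[[1, 9, 58], [5, 7, 1]]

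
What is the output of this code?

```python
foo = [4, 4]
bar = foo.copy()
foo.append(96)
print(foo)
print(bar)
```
[4, 4, 96]
[4, 4]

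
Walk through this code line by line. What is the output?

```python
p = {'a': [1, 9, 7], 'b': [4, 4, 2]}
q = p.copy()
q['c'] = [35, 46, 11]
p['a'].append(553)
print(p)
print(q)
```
{'a': [1, 9, 7, 553], 'b': [4, 4, 2]}
{'a': [1, 9, 7, 553], 'b': [4, 4, 2], 'c': [35, 46, 11]}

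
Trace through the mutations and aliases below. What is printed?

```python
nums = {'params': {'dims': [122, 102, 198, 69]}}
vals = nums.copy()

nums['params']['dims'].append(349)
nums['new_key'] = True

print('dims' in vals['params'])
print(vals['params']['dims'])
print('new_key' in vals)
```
True
[122, 102, 198, 69, 349]
False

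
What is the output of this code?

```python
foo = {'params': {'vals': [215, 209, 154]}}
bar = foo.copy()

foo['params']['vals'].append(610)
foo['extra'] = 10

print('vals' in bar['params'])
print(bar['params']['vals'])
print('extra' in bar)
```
True
[215, 209, 154, 610]
False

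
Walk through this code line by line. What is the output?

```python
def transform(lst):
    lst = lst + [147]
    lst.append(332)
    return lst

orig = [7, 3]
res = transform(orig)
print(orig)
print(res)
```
[7, 3]
[7, 3, 147, 332]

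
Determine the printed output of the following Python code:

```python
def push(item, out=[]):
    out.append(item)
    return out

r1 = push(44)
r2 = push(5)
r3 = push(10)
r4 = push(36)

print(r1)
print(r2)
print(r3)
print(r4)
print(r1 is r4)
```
[44, 5, 10, 36]
[44, 5, 10, 36]
[44, 5, 10, 36]
[44, 5, 10, 36]
True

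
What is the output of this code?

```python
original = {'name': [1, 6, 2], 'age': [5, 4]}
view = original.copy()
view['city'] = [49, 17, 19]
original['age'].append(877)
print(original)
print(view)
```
{'name': [1, 6, 2], 'age': [5, 4, 877]}
{'name': [1, 6, 2], 'age': [5, 4, 877], 'city': [49, 17, 19]}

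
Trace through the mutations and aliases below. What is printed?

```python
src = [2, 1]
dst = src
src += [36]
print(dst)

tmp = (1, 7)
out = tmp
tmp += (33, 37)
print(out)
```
[2, 1, 36]
(1, 7)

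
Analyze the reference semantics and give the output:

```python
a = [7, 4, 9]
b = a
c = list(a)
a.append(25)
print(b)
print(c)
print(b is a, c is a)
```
[7, 4, 9, 25]
[7, 4, 9]
True False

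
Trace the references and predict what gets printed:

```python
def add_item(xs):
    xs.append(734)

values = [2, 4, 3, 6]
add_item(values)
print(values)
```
[2, 4, 3, 6, 734]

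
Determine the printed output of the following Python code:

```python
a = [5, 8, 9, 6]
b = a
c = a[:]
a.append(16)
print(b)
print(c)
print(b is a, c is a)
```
[5, 8, 9, 6, 16]
[5, 8, 9, 6]
True False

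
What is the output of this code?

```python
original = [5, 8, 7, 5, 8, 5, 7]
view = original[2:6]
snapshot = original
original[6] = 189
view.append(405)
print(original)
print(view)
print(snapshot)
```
[5, 8, 7, 5, 8, 5, 189]
[7, 5, 8, 5, 405]
[5, 8, 7, 5, 8, 5, 189]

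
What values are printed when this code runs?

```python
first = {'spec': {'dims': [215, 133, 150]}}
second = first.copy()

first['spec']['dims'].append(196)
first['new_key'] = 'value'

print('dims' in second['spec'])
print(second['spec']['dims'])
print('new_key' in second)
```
True
[215, 133, 150, 196]
False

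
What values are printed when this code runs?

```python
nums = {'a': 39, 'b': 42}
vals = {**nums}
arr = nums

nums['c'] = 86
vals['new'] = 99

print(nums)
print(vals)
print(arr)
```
{'a': 39, 'b': 42, 'c': 86}
{'a': 39, 'b': 42, 'new': 99}
{'a': 39, 'b': 42, 'c': 86}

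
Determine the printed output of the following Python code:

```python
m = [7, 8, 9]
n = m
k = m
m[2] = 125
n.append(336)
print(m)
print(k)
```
[7, 8, 125, 336]
[7, 8, 125, 336]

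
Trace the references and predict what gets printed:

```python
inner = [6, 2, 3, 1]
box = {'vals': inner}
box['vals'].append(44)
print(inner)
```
[6, 2, 3, 1, 44]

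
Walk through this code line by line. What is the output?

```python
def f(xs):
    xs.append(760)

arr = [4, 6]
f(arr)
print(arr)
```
[4, 6, 760]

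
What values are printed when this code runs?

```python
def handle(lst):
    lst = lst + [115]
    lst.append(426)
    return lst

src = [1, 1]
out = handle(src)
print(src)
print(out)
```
[1, 1]
[1, 1, 115, 426]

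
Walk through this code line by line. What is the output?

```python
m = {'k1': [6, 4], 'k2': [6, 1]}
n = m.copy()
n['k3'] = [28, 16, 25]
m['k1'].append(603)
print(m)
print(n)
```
{'k1': [6, 4, 603], 'k2': [6, 1]}
{'k1': [6, 4, 603], 'k2': [6, 1], 'k3': [28, 16, 25]}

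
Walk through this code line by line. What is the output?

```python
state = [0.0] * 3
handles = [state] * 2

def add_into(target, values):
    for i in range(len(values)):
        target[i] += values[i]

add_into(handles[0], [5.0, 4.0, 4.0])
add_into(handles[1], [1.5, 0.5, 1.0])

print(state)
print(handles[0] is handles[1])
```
[6.5, 4.5, 5.0]
True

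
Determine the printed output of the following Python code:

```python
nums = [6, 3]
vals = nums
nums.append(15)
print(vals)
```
[6, 3, 15]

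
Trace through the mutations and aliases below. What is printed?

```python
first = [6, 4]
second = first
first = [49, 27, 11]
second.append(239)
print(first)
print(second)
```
[49, 27, 11]
[6, 4, 239]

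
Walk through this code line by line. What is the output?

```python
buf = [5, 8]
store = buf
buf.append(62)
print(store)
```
[5, 8, 62]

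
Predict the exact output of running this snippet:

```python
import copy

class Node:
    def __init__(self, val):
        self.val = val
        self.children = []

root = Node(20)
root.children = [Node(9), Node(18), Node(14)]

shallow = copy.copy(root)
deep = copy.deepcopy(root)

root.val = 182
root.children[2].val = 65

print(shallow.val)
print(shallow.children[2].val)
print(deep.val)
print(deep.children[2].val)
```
20
65
20
14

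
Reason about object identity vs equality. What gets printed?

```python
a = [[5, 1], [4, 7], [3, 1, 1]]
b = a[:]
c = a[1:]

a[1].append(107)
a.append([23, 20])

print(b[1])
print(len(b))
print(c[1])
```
[4, 7, 107]
3
[3, 1, 1]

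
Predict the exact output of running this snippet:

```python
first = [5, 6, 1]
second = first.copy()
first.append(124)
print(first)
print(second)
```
[5, 6, 1, 124]
[5, 6, 1]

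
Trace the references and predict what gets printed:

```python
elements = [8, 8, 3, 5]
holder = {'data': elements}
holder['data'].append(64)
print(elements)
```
[8, 8, 3, 5, 64]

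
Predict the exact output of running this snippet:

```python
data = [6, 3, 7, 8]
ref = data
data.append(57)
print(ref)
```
[6, 3, 7, 8, 57]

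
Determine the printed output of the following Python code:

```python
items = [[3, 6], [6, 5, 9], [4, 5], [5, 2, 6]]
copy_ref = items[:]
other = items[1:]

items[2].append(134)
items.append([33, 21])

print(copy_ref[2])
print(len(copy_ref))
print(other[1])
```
[4, 5, 134]
4
[4, 5, 134]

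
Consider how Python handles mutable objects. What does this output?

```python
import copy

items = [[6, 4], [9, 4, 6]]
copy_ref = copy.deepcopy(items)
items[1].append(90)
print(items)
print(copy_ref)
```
[[6, 4], [9, 4, 6, 90]]
[[6, 4], [9, 4, 6]]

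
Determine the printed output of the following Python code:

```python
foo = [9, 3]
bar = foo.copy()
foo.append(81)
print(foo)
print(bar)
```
[9, 3, 81]
[9, 3]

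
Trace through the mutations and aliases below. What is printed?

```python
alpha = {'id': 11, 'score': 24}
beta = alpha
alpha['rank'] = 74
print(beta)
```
{'id': 11, 'score': 24, 'rank': 74}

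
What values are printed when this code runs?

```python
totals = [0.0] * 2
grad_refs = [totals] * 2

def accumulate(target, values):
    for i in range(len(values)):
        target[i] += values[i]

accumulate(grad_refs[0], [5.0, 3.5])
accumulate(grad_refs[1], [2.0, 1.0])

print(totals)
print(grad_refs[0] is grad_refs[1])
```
[7.0, 4.5]
True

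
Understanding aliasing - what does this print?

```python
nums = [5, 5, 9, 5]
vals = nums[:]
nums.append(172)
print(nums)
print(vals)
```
[5, 5, 9, 5, 172]
[5, 5, 9, 5]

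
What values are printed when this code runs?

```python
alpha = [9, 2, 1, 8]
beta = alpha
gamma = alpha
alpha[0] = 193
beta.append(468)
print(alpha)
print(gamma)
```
[193, 2, 1, 8, 468]
[193, 2, 1, 8, 468]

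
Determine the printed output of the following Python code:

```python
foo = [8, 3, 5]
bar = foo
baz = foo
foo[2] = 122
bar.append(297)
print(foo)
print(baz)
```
[8, 3, 122, 297]
[8, 3, 122, 297]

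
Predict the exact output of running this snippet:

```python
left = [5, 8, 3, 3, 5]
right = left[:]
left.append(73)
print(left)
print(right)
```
[5, 8, 3, 3, 5, 73]
[5, 8, 3, 3, 5]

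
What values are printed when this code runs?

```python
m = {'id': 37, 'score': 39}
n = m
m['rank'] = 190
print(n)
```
{'id': 37, 'score': 39, 'rank': 190}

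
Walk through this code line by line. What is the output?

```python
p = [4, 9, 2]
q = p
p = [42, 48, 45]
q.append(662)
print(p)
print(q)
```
[42, 48, 45]
[4, 9, 2, 662]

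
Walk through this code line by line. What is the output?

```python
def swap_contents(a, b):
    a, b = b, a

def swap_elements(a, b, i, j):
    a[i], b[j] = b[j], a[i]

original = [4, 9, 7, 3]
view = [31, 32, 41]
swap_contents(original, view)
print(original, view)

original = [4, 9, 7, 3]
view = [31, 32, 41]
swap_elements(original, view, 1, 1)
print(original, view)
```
[4, 9, 7, 3] [31, 32, 41]
[4, 32, 7, 3] [31, 9, 41]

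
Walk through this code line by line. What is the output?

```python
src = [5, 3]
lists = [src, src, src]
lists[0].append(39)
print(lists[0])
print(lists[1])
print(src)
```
[5, 3, 39]
[5, 3, 39]
[5, 3, 39]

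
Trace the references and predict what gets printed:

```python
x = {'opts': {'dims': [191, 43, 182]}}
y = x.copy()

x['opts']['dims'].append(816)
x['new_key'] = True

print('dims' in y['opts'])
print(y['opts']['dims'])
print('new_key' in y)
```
True
[191, 43, 182, 816]
False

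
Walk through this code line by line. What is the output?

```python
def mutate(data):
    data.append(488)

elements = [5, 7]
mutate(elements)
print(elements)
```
[5, 7, 488]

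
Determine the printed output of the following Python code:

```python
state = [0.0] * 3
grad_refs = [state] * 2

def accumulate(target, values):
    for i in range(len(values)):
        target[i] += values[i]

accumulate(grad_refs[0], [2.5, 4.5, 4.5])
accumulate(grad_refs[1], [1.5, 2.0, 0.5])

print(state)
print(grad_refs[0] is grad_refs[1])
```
[4.0, 6.5, 5.0]
True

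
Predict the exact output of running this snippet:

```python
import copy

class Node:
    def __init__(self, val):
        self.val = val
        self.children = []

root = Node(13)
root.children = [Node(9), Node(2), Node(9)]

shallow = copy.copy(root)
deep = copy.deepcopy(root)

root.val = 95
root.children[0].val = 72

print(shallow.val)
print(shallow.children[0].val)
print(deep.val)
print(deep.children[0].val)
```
13
72
13
9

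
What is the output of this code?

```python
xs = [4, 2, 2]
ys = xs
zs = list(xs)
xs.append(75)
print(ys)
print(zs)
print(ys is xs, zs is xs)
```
[4, 2, 2, 75]
[4, 2, 2]
True False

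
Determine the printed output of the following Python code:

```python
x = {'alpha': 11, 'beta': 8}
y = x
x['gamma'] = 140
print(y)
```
{'alpha': 11, 'beta': 8, 'gamma': 140}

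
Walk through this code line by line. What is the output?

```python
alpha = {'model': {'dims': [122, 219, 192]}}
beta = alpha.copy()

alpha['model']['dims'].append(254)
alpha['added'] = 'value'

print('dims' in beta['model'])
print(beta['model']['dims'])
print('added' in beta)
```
True
[122, 219, 192, 254]
False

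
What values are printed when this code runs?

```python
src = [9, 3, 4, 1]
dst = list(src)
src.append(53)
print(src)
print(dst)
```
[9, 3, 4, 1, 53]
[9, 3, 4, 1]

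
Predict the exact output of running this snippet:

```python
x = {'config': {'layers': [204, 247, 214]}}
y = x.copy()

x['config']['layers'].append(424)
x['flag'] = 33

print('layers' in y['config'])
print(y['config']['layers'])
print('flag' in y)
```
True
[204, 247, 214, 424]
False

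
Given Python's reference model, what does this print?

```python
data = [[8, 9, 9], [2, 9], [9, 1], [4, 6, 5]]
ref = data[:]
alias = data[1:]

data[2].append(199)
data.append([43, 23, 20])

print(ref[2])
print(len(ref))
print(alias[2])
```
[9, 1, 199]
4
[4, 6, 5]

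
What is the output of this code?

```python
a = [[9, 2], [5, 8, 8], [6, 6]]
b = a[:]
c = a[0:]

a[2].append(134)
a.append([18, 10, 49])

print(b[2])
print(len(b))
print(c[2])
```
[6, 6, 134]
3
[6, 6, 134]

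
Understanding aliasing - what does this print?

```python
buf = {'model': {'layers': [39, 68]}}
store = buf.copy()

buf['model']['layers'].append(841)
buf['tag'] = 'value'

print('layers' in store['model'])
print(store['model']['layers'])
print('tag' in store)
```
True
[39, 68, 841]
False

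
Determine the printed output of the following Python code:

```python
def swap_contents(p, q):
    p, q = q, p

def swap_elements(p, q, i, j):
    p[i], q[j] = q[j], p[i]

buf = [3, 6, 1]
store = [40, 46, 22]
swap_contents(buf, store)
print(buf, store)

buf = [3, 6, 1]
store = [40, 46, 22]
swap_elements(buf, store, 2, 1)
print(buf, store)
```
[3, 6, 1] [40, 46, 22]
[3, 6, 46] [40, 1, 22]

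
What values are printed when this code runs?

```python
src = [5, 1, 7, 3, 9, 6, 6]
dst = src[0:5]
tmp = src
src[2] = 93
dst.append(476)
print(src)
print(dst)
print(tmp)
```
[5, 1, 93, 3, 9, 6, 6]
[5, 1, 7, 3, 9, 476]
[5, 1, 93, 3, 9, 6, 6]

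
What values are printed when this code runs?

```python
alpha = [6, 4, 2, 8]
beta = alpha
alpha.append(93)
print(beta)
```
[6, 4, 2, 8, 93]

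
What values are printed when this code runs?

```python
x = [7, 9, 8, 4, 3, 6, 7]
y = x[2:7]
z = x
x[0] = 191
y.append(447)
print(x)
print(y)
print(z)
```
[191, 9, 8, 4, 3, 6, 7]
[8, 4, 3, 6, 7, 447]
[191, 9, 8, 4, 3, 6, 7]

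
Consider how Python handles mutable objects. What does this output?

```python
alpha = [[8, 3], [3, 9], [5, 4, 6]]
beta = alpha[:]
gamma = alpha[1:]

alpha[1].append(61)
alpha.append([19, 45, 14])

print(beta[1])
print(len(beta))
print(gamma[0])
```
[3, 9, 61]
3
[3, 9, 61]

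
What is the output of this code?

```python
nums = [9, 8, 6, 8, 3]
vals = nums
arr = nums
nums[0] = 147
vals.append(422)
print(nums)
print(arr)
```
[147, 8, 6, 8, 3, 422]
[147, 8, 6, 8, 3, 422]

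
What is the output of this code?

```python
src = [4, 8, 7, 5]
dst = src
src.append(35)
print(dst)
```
[4, 8, 7, 5, 35]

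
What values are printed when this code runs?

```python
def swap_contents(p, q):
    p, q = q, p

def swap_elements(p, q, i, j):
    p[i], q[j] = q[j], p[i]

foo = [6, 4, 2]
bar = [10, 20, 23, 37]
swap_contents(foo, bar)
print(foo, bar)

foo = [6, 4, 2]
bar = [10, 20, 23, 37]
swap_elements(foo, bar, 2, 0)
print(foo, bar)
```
[6, 4, 2] [10, 20, 23, 37]
[6, 4, 10] [2, 20, 23, 37]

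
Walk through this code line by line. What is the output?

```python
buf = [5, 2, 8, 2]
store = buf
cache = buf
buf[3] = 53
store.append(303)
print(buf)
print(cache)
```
[5, 2, 8, 53, 303]
[5, 2, 8, 53, 303]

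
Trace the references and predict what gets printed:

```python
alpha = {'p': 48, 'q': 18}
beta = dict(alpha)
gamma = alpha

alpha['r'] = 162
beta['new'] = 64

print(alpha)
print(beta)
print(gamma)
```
{'p': 48, 'q': 18, 'r': 162}
{'p': 48, 'q': 18, 'new': 64}
{'p': 48, 'q': 18, 'r': 162}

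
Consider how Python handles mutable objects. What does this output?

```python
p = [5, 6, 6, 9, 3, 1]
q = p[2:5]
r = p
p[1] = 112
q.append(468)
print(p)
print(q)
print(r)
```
[5, 112, 6, 9, 3, 1]
[6, 9, 3, 468]
[5, 112, 6, 9, 3, 1]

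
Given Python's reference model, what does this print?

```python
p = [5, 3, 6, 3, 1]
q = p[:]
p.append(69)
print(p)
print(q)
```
[5, 3, 6, 3, 1, 69]
[5, 3, 6, 3, 1]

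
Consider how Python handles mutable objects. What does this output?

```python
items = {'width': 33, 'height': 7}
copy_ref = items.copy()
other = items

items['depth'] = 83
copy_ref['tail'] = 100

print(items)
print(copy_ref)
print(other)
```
{'width': 33, 'height': 7, 'depth': 83}
{'width': 33, 'height': 7, 'tail': 100}
{'width': 33, 'height': 7, 'depth': 83}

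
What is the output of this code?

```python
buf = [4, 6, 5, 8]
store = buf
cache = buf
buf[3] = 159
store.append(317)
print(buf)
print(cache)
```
[4, 6, 5, 159, 317]
[4, 6, 5, 159, 317]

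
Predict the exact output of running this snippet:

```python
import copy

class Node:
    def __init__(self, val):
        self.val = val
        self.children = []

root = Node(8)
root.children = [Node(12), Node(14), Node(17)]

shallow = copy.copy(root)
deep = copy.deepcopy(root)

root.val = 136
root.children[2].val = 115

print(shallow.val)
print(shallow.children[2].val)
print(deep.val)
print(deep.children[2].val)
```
8
115
8
17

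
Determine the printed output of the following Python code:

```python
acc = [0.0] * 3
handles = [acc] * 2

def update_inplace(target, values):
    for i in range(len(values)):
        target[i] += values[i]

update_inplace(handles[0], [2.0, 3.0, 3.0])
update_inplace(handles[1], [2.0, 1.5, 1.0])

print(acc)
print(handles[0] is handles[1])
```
[4.0, 4.5, 4.0]
True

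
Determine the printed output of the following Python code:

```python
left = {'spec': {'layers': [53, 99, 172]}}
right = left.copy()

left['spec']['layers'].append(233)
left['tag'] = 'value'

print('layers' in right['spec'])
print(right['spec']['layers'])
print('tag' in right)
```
True
[53, 99, 172, 233]
False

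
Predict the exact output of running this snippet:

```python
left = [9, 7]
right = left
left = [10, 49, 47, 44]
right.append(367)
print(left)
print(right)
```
[10, 49, 47, 44]
[9, 7, 367]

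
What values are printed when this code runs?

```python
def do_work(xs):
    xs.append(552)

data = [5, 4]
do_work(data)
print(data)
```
[5, 4, 552]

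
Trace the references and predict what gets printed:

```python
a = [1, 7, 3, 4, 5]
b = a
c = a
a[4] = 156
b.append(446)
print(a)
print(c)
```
[1, 7, 3, 4, 156, 446]
[1, 7, 3, 4, 156, 446]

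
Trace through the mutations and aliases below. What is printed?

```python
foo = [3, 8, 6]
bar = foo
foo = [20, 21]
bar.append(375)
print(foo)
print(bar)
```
[20, 21]
[3, 8, 6, 375]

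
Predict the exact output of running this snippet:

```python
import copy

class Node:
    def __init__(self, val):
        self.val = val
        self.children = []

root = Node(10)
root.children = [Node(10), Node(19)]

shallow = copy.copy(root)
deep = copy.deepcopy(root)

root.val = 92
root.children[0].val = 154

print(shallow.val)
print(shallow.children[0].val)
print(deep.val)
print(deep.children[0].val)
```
10
154
10
10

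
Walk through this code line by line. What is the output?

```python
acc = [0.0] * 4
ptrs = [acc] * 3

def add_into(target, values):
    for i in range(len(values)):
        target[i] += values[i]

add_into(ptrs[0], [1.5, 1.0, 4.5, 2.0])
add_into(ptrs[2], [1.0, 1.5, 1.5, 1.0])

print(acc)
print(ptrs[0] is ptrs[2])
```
[2.5, 2.5, 6.0, 3.0]
True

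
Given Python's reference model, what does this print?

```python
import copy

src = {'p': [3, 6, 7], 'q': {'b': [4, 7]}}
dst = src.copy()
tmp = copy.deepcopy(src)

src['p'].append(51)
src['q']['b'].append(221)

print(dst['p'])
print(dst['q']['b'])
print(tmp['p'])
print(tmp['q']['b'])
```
[3, 6, 7, 51]
[4, 7, 221]
[3, 6, 7]
[4, 7]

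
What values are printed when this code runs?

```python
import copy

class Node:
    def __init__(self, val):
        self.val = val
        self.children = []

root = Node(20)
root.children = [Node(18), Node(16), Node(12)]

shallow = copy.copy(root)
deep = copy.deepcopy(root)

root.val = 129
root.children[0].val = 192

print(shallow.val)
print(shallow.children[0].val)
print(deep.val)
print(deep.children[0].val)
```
20
192
20
18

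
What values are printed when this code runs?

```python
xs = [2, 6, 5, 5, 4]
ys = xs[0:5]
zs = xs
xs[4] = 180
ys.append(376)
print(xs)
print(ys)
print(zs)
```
[2, 6, 5, 5, 180]
[2, 6, 5, 5, 4, 376]
[2, 6, 5, 5, 180]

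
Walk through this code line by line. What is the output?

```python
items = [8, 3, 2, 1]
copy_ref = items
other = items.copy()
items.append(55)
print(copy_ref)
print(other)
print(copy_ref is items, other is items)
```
[8, 3, 2, 1, 55]
[8, 3, 2, 1]
True False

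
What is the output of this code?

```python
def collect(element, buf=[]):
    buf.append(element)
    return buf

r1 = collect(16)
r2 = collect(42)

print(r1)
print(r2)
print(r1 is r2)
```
[16, 42]
[16, 42]
True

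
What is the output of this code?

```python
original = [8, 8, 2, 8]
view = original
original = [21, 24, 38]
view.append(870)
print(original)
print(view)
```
[21, 24, 38]
[8, 8, 2, 8, 870]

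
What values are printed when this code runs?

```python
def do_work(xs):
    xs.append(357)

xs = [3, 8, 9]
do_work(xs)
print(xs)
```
[3, 8, 9, 357]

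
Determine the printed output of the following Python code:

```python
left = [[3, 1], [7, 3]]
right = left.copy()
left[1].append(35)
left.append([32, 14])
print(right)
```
[[3, 1], [7, 3, 35]]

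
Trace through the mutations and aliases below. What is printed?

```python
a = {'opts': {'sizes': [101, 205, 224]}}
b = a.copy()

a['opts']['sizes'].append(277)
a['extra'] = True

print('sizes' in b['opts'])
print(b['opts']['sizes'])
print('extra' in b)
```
True
[101, 205, 224, 277]
False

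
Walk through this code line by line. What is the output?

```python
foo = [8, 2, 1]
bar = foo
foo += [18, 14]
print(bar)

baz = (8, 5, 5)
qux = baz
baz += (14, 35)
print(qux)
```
[8, 2, 1, 18, 14]
(8, 5, 5)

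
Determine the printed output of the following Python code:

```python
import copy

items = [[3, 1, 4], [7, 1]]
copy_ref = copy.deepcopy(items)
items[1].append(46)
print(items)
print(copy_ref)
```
[[3, 1, 4], [7, 1, 46]]
[[3, 1, 4], [7, 1]]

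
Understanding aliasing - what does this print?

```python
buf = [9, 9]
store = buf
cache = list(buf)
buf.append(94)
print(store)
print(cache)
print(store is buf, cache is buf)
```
[9, 9, 94]
[9, 9]
True False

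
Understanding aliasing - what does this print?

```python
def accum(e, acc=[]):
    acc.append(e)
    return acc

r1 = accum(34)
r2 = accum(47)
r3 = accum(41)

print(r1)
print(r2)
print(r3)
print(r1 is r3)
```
[34, 47, 41]
[34, 47, 41]
[34, 47, 41]
True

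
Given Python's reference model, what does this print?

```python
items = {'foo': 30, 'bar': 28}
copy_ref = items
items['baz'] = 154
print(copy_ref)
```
{'foo': 30, 'bar': 28, 'baz': 154}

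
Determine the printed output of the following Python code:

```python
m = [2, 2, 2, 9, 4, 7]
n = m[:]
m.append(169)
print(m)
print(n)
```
[2, 2, 2, 9, 4, 7, 169]
[2, 2, 2, 9, 4, 7]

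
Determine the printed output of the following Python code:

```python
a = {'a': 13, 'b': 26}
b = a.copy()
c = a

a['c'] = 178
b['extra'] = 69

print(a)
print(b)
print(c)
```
{'a': 13, 'b': 26, 'c': 178}
{'a': 13, 'b': 26, 'extra': 69}
{'a': 13, 'b': 26, 'c': 178}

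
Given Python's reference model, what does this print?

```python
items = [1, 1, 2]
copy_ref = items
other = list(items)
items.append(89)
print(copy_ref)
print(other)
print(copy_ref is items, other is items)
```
[1, 1, 2, 89]
[1, 1, 2]
True False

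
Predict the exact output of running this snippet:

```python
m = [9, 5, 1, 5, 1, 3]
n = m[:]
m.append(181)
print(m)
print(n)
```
[9, 5, 1, 5, 1, 3, 181]
[9, 5, 1, 5, 1, 3]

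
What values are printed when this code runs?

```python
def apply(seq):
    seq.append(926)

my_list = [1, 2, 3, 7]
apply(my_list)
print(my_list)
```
[1, 2, 3, 7, 926]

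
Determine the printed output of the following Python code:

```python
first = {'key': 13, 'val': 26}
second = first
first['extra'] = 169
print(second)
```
{'key': 13, 'val': 26, 'extra': 169}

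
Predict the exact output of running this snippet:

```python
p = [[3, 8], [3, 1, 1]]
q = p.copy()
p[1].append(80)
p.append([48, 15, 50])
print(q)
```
[[3, 8], [3, 1, 1, 80]]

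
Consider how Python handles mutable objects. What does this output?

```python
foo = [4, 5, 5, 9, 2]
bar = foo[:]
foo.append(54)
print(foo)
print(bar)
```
[4, 5, 5, 9, 2, 54]
[4, 5, 5, 9, 2]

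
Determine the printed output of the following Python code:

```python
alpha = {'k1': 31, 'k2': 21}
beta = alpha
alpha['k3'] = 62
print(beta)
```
{'k1': 31, 'k2': 21, 'k3': 62}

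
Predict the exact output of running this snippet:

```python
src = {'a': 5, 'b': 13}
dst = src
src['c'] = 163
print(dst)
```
{'a': 5, 'b': 13, 'c': 163}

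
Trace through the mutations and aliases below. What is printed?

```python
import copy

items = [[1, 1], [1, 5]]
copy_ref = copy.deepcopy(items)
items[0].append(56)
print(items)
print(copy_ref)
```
[[1, 1, 56], [1, 5]]
[[1, 1], [1, 5]]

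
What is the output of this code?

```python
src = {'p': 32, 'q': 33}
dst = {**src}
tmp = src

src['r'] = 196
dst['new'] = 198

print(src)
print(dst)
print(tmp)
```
{'p': 32, 'q': 33, 'r': 196}
{'p': 32, 'q': 33, 'new': 198}
{'p': 32, 'q': 33, 'r': 196}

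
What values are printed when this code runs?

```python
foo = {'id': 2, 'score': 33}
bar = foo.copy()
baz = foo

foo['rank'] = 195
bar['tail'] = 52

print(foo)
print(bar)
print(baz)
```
{'id': 2, 'score': 33, 'rank': 195}
{'id': 2, 'score': 33, 'tail': 52}
{'id': 2, 'score': 33, 'rank': 195}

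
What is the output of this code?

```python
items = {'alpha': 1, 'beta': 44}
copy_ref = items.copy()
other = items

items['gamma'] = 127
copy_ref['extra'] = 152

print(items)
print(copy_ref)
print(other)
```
{'alpha': 1, 'beta': 44, 'gamma': 127}
{'alpha': 1, 'beta': 44, 'extra': 152}
{'alpha': 1, 'beta': 44, 'gamma': 127}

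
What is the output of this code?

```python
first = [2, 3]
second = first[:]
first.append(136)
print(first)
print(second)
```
[2, 3, 136]
[2, 3]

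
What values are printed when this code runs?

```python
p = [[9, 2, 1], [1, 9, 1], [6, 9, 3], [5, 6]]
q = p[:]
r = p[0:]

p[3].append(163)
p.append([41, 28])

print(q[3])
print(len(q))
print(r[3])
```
[5, 6, 163]
4
[5, 6, 163]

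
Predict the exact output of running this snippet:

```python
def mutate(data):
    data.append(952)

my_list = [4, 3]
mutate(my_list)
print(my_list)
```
[4, 3, 952]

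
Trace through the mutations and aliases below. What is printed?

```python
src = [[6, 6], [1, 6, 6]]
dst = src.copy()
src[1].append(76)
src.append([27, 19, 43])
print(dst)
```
[[6, 6], [1, 6, 6, 76]]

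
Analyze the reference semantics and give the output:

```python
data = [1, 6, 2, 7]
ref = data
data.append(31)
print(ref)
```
[1, 6, 2, 7, 31]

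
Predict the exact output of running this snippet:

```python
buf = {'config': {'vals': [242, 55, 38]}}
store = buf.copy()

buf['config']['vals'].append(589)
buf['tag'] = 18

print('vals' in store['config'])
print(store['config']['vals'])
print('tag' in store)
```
True
[242, 55, 38, 589]
False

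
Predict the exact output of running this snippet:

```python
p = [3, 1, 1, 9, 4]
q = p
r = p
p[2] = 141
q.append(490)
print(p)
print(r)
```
[3, 1, 141, 9, 4, 490]
[3, 1, 141, 9, 4, 490]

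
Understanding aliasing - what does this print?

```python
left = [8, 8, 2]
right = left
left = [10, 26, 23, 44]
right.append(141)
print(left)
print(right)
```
[10, 26, 23, 44]
[8, 8, 2, 141]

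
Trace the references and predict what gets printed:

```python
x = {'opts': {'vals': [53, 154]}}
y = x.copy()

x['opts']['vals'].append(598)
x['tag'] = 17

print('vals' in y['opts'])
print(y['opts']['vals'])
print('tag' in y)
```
True
[53, 154, 598]
False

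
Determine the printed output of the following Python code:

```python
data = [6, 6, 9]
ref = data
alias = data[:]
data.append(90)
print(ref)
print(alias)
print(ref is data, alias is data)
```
[6, 6, 9, 90]
[6, 6, 9]
True False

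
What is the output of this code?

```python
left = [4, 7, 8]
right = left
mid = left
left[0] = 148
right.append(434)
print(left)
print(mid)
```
[148, 7, 8, 434]
[148, 7, 8, 434]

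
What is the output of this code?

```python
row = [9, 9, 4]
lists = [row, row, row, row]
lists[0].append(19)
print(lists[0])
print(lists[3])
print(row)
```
[9, 9, 4, 19]
[9, 9, 4, 19]
[9, 9, 4, 19]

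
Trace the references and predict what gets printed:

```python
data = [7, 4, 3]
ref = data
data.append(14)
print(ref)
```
[7, 4, 3, 14]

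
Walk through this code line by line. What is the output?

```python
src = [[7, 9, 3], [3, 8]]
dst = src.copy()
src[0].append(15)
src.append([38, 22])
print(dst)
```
[[7, 9, 3, 15], [3, 8]]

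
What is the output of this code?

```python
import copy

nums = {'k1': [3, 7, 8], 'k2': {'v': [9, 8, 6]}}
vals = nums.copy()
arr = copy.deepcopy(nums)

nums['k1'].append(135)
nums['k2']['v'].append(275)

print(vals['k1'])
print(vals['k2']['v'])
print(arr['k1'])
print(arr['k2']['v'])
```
[3, 7, 8, 135]
[9, 8, 6, 275]
[3, 7, 8]
[9, 8, 6]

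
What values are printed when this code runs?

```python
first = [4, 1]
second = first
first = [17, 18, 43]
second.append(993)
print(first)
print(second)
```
[17, 18, 43]
[4, 1, 993]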